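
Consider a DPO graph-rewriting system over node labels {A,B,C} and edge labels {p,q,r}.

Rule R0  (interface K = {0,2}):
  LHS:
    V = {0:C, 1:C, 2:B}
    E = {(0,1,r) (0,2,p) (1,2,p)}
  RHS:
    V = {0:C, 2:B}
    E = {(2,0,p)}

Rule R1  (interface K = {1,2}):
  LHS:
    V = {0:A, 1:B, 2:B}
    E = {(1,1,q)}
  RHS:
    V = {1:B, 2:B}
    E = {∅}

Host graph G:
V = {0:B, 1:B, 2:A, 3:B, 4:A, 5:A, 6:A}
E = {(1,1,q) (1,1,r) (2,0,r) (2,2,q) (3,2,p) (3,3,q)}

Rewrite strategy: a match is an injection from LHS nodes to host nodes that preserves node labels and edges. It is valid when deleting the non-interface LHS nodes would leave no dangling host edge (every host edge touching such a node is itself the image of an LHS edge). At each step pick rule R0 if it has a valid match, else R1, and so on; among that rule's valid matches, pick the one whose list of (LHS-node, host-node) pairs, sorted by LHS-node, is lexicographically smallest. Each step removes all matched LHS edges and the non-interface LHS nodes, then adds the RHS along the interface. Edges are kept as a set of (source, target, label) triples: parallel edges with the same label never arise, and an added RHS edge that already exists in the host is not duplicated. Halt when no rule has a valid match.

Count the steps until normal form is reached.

Answer: 2

Derivation:
[0] host  ⇒  7 nodes, 6 edges  {1-q->1 1-r->1 2-r->0 2-q->2 3-p->2 3-q->3}
[1] R1 @ {0↦4, 1↦1, 2↦0}  ⇒  6 nodes, 5 edges  {1-r->1 2-r->0 2-q->2 3-p->2 3-q->3}
[2] R1 @ {0↦5, 1↦3, 2↦0}  ⇒  5 nodes, 4 edges  {1-r->1 2-r->0 2-q->2 3-p->2}
final graph: no rule applies after step 2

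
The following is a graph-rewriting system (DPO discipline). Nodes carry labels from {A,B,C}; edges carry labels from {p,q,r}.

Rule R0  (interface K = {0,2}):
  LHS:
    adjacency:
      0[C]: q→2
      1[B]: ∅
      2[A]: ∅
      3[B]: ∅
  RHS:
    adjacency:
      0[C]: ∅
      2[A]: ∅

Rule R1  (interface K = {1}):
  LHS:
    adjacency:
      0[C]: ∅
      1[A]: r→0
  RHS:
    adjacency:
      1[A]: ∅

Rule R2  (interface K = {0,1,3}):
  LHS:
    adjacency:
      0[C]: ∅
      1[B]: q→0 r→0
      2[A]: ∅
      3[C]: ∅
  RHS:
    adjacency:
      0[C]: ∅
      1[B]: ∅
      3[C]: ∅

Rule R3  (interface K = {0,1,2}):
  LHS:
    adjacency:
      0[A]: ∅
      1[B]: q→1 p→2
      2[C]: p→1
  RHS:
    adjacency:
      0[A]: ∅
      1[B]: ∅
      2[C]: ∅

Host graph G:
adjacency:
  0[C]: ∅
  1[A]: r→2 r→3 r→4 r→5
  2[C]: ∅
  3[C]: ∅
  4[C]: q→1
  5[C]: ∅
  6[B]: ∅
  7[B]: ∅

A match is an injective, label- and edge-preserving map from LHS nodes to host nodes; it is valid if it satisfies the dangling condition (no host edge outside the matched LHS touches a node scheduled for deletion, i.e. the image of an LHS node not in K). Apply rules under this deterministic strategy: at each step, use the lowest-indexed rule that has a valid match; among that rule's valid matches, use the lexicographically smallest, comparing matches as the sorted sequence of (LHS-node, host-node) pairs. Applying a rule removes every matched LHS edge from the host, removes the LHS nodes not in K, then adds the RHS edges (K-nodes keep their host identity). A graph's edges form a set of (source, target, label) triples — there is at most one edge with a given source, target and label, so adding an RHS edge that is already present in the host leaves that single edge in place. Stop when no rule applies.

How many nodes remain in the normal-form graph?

[0] host  ⇒  8 nodes, 5 edges  {1-r->2 1-r->3 1-r->4 1-r->5 4-q->1}
[1] R0 @ {0↦4, 1↦6, 2↦1, 3↦7}  ⇒  6 nodes, 4 edges  {1-r->2 1-r->3 1-r->4 1-r->5}
[2] R1 @ {0↦2, 1↦1}  ⇒  5 nodes, 3 edges  {1-r->3 1-r->4 1-r->5}
[3] R1 @ {0↦3, 1↦1}  ⇒  4 nodes, 2 edges  {1-r->4 1-r->5}
[4] R1 @ {0↦4, 1↦1}  ⇒  3 nodes, 1 edges  {1-r->5}
[5] R1 @ {0↦5, 1↦1}  ⇒  2 nodes, 0 edges  {∅}
halt: no rule applies after step 5
NF nodes: {0:C, 1:A}

Answer: 2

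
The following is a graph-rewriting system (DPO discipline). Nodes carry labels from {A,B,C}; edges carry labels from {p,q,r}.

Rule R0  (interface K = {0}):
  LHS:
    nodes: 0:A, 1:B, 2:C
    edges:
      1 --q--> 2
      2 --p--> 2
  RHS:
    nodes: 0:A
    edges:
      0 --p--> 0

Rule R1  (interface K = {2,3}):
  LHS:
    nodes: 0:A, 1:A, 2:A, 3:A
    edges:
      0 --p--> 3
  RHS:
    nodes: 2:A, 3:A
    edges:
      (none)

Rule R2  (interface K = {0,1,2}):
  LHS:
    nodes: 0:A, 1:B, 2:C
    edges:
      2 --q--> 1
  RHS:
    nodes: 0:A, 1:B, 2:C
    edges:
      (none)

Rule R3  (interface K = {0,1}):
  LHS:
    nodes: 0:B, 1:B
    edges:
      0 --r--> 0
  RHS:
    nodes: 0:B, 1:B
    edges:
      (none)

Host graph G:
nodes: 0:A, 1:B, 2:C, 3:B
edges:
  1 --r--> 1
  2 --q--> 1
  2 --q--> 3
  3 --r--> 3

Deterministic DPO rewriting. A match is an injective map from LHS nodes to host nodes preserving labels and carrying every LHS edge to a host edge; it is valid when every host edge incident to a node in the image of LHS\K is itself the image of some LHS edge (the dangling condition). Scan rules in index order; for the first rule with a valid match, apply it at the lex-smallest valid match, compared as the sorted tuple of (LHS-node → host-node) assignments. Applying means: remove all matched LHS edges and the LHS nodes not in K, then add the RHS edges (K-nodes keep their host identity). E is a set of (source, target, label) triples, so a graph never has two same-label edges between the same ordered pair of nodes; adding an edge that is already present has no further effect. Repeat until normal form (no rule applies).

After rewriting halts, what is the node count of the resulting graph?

Answer: 4

Rewrite trace:
start.  V:4 E:4  edges: 1-r->1 2-q->1 2-q->3 3-r->3
1. fire R2 via {0↦0, 1↦1, 2↦2}  →  V:4 E:3  edges: 1-r->1 2-q->3 3-r->3
2. fire R2 via {0↦0, 1↦3, 2↦2}  →  V:4 E:2  edges: 1-r->1 3-r->3
3. fire R3 via {0↦1, 1↦3}  →  V:4 E:1  edges: 3-r->3
4. fire R3 via {0↦3, 1↦1}  →  V:4 E:0  edges: ∅
final graph: no rule applies after step 4
NF nodes: {0:A, 1:B, 2:C, 3:B}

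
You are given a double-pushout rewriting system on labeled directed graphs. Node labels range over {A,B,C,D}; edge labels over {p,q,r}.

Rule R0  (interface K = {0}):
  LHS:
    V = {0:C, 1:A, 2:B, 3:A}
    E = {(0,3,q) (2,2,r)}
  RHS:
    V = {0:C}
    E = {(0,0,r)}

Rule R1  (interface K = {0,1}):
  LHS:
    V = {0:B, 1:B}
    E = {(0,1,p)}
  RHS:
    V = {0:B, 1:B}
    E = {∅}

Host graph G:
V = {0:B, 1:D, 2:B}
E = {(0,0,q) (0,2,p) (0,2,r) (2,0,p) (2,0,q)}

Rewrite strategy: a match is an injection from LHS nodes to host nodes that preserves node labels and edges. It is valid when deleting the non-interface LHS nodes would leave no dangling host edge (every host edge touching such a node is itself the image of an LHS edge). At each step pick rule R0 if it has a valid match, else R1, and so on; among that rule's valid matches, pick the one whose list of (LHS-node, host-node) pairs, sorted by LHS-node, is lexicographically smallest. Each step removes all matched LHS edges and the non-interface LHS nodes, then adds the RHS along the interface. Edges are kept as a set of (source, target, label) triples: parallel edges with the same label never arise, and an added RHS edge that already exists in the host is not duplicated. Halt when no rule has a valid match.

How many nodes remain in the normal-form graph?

Answer: 3

Rewrite trace:
initial: |V|=3 |E|=5  E = 0-q->0 0-p->2 0-r->2 2-p->0 2-q->0
step 1: apply R1 at {0↦0, 1↦2}  → |V|=3 |E|=4  E = 0-q->0 0-r->2 2-p->0 2-q->0
step 2: apply R1 at {0↦2, 1↦0}  → |V|=3 |E|=3  E = 0-q->0 0-r->2 2-q->0
halt: no rule applies after step 2
NF nodes: {0:B, 1:D, 2:B}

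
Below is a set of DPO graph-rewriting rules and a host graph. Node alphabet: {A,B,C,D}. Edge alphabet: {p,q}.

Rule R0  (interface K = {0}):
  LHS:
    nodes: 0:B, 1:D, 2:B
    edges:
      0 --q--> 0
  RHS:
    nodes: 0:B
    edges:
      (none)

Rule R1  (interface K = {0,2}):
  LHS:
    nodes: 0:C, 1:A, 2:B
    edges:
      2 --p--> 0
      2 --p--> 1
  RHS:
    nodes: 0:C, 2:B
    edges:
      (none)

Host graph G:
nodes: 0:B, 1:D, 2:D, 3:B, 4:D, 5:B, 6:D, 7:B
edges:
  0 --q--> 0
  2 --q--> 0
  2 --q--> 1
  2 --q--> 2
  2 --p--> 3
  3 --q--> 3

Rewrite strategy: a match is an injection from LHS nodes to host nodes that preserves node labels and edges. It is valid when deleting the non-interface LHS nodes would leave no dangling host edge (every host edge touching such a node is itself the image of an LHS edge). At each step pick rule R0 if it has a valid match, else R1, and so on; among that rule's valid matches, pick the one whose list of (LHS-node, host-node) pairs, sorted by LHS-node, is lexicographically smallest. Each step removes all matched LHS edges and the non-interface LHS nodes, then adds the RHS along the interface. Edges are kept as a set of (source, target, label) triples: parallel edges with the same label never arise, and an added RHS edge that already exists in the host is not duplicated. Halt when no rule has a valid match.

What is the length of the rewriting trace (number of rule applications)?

Answer: 2

Steps:
[0] host  ⇒  8 nodes, 6 edges  {0-q->0 2-q->0 2-q->1 2-q->2 2-p->3 3-q->3}
[1] R0 @ {0↦0, 1↦4, 2↦5}  ⇒  6 nodes, 5 edges  {2-q->0 2-q->1 2-q->2 2-p->3 3-q->3}
[2] R0 @ {0↦3, 1↦6, 2↦7}  ⇒  4 nodes, 4 edges  {2-q->0 2-q->1 2-q->2 2-p->3}
halt: no rule applies after step 2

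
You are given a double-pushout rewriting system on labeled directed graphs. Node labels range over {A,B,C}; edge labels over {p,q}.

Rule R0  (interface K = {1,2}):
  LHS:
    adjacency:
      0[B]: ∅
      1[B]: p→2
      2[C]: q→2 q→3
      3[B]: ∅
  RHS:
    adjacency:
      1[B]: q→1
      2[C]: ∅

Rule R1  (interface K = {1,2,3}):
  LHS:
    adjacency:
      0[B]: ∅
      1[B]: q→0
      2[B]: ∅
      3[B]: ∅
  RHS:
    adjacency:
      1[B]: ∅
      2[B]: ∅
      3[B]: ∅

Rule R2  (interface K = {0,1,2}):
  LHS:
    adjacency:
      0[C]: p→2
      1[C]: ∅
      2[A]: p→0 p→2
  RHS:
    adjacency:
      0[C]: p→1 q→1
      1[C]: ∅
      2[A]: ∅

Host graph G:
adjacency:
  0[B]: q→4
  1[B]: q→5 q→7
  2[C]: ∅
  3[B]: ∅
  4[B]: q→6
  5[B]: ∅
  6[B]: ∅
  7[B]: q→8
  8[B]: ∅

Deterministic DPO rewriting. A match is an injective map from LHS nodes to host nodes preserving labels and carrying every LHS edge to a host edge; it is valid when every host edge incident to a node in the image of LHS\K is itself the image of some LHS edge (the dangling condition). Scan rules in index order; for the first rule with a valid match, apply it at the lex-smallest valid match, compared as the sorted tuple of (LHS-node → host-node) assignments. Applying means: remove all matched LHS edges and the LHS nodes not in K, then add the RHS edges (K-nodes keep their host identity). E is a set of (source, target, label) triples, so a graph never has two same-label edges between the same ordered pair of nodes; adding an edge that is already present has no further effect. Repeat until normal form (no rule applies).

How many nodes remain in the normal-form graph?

initial: |V|=9 |E|=5  E = 0-q->4 1-q->5 1-q->7 4-q->6 7-q->8
step 1: apply R1 at {0↦5, 1↦1, 2↦0, 3↦3}  → |V|=8 |E|=4  E = 0-q->4 1-q->7 4-q->6 7-q->8
step 2: apply R1 at {0↦6, 1↦4, 2↦0, 3↦1}  → |V|=7 |E|=3  E = 0-q->4 1-q->7 7-q->8
step 3: apply R1 at {0↦4, 1↦0, 2↦1, 3↦3}  → |V|=6 |E|=2  E = 1-q->7 7-q->8
step 4: apply R1 at {0↦8, 1↦7, 2↦0, 3↦1}  → |V|=5 |E|=1  E = 1-q->7
step 5: apply R1 at {0↦7, 1↦1, 2↦0, 3↦3}  → |V|=4 |E|=0  E = ∅
final graph: no rule applies after step 5
NF nodes: {0:B, 1:B, 2:C, 3:B}

Answer: 4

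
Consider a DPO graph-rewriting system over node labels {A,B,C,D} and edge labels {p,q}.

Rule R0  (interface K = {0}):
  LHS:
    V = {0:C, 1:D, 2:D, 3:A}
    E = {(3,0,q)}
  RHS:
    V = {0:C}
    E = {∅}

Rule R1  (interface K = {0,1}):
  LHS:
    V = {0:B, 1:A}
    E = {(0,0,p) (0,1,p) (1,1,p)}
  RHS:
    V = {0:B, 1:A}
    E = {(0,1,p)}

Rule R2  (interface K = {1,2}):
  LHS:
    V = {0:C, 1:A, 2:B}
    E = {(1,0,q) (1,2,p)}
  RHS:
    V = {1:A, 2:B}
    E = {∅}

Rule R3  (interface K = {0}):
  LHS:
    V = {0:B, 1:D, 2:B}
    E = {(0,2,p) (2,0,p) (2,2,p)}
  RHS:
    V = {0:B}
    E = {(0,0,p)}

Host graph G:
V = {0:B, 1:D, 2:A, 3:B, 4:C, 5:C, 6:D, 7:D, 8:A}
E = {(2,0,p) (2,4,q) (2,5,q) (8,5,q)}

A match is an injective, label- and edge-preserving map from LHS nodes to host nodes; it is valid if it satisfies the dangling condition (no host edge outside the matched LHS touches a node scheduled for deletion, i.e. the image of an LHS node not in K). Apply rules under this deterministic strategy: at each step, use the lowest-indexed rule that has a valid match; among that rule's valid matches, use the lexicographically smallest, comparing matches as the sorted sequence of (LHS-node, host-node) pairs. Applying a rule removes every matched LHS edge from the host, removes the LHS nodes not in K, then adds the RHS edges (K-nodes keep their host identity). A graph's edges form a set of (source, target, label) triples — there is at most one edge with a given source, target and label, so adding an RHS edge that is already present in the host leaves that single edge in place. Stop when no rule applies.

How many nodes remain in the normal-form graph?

Answer: 5

Steps:
start.  V:9 E:4  edges: 2-p->0 2-q->4 2-q->5 8-q->5
1. fire R0 via {0↦5, 1↦1, 2↦6, 3↦8}  →  V:6 E:3  edges: 2-p->0 2-q->4 2-q->5
2. fire R2 via {0↦4, 1↦2, 2↦0}  →  V:5 E:1  edges: 2-q->5
halt: no rule applies after step 2
NF nodes: {0:B, 2:A, 3:B, 5:C, 7:D}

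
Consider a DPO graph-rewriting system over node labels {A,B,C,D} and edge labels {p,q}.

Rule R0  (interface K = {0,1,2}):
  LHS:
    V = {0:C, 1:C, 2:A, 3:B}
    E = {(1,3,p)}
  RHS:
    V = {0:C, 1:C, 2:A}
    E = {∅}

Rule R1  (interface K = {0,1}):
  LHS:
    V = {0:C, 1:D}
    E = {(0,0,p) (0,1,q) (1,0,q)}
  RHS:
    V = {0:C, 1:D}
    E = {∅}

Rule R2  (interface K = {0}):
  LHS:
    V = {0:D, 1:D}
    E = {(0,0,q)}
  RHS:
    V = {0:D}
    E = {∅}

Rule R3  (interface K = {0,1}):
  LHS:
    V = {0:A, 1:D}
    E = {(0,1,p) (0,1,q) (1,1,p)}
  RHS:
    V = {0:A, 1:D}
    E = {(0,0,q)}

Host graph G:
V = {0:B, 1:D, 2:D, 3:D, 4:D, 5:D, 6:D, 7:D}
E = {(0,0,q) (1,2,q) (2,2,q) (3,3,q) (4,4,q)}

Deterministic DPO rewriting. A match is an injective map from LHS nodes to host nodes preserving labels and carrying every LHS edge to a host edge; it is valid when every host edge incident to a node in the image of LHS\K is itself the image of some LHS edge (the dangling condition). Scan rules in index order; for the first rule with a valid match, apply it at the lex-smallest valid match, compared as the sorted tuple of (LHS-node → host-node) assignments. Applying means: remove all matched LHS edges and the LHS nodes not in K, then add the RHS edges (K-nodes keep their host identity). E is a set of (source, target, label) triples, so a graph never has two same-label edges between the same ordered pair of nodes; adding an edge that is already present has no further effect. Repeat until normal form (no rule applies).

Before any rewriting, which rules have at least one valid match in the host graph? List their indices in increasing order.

Answer: [R2]

Derivation:
R0: no valid match — LHS pattern not found
R1: no valid match — LHS pattern not found
R2: 9 valid matches — {0↦2, 1↦5}, {0↦2, 1↦6}, {0↦2, 1↦7} (+6 more)
R3: no valid match — LHS pattern not found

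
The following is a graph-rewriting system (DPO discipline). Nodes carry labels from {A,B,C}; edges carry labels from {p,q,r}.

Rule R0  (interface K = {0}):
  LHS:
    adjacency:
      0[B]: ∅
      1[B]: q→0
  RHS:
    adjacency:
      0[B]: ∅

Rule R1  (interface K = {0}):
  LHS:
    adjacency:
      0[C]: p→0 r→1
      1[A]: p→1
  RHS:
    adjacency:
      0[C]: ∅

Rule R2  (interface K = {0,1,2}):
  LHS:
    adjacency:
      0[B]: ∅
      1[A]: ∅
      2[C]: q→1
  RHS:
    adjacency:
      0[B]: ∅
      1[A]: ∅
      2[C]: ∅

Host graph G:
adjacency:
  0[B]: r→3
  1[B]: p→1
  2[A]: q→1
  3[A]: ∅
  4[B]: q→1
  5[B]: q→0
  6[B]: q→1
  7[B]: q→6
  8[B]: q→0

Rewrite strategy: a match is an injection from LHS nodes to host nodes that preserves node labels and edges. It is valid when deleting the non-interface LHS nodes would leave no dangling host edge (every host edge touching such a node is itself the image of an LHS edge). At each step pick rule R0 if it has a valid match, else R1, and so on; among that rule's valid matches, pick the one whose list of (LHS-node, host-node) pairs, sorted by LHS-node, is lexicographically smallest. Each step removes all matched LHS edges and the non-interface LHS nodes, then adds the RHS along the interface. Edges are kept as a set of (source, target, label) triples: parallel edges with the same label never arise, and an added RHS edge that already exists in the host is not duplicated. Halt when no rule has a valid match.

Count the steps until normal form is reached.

[0] host  ⇒  9 nodes, 8 edges  {0-r->3 1-p->1 2-q->1 4-q->1 5-q->0 6-q->1 7-q->6 8-q->0}
[1] R0 @ {0↦0, 1↦5}  ⇒  8 nodes, 7 edges  {0-r->3 1-p->1 2-q->1 4-q->1 6-q->1 7-q->6 8-q->0}
[2] R0 @ {0↦0, 1↦8}  ⇒  7 nodes, 6 edges  {0-r->3 1-p->1 2-q->1 4-q->1 6-q->1 7-q->6}
[3] R0 @ {0↦1, 1↦4}  ⇒  6 nodes, 5 edges  {0-r->3 1-p->1 2-q->1 6-q->1 7-q->6}
[4] R0 @ {0↦6, 1↦7}  ⇒  5 nodes, 4 edges  {0-r->3 1-p->1 2-q->1 6-q->1}
[5] R0 @ {0↦1, 1↦6}  ⇒  4 nodes, 3 edges  {0-r->3 1-p->1 2-q->1}
normal form: no rule applies after step 5

Answer: 5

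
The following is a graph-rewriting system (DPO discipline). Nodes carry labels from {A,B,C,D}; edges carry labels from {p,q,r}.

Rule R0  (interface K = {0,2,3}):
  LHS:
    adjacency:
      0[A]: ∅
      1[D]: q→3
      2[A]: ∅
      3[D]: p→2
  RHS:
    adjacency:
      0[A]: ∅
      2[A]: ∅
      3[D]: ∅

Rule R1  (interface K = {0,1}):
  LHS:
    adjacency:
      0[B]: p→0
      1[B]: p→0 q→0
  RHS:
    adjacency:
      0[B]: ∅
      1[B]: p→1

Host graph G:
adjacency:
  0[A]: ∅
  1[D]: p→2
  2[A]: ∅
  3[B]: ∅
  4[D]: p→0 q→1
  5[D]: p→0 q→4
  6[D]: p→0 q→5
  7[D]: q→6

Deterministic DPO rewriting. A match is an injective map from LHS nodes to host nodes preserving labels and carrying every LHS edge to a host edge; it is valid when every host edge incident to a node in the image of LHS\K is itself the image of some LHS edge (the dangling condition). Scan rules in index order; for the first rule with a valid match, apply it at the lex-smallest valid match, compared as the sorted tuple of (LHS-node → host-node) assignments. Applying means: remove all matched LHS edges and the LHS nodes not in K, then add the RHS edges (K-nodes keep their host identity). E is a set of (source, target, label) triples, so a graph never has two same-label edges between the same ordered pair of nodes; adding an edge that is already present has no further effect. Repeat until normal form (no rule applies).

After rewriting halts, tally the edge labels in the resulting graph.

Answer: (no edges)

Rewrite trace:
[0] host  ⇒  8 nodes, 8 edges  {1-p->2 4-p->0 4-q->1 5-p->0 5-q->4 6-p->0 6-q->5 7-q->6}
[1] R0 @ {0↦2, 1↦7, 2↦0, 3↦6}  ⇒  7 nodes, 6 edges  {1-p->2 4-p->0 4-q->1 5-p->0 5-q->4 6-q->5}
[2] R0 @ {0↦2, 1↦6, 2↦0, 3↦5}  ⇒  6 nodes, 4 edges  {1-p->2 4-p->0 4-q->1 5-q->4}
[3] R0 @ {0↦2, 1↦5, 2↦0, 3↦4}  ⇒  5 nodes, 2 edges  {1-p->2 4-q->1}
[4] R0 @ {0↦0, 1↦4, 2↦2, 3↦1}  ⇒  4 nodes, 0 edges  {∅}
normal form: no rule applies after step 4
NF edges: []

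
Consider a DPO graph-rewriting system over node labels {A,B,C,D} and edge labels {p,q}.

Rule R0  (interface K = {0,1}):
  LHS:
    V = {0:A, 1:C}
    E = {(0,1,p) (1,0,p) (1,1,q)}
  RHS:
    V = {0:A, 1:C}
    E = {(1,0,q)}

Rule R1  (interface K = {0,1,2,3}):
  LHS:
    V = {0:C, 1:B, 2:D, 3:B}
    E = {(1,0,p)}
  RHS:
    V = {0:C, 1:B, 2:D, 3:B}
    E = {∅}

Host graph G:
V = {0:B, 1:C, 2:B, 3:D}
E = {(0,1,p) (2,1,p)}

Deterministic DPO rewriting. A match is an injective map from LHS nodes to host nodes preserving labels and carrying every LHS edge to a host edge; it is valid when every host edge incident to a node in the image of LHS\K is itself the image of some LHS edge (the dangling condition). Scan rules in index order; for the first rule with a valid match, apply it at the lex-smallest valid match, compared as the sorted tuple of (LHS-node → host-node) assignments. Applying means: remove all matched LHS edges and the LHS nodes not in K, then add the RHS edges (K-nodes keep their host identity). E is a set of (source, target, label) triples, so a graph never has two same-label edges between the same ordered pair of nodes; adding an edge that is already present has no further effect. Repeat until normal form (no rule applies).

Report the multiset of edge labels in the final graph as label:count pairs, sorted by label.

Answer: (no edges)

Steps:
start.  V:4 E:2  edges: 0-p->1 2-p->1
1. fire R1 via {0↦1, 1↦0, 2↦3, 3↦2}  →  V:4 E:1  edges: 2-p->1
2. fire R1 via {0↦1, 1↦2, 2↦3, 3↦0}  →  V:4 E:0  edges: ∅
halt: no rule applies after step 2
NF edges: []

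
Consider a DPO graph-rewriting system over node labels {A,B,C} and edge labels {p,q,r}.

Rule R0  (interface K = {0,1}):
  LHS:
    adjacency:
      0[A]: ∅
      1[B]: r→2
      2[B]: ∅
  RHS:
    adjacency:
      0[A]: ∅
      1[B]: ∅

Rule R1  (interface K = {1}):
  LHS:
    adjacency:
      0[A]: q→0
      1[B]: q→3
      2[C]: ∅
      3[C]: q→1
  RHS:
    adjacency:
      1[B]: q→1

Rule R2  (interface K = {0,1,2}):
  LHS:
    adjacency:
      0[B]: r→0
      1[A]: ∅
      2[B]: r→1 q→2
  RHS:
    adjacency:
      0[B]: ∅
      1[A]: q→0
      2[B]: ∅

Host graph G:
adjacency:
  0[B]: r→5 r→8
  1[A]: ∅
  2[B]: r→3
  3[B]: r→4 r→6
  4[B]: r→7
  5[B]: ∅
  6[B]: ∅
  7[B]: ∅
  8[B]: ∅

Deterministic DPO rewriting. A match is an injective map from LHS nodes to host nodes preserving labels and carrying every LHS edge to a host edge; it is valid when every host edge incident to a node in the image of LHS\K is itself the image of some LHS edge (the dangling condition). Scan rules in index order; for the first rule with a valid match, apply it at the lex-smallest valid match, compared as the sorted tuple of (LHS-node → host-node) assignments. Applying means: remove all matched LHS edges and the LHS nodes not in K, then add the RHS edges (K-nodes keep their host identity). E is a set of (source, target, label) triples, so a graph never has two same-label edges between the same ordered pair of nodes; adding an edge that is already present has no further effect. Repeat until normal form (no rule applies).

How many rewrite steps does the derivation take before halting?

initial: |V|=9 |E|=6  E = 0-r->5 0-r->8 2-r->3 3-r->4 3-r->6 4-r->7
step 1: apply R0 at {0↦1, 1↦0, 2↦5}  → |V|=8 |E|=5  E = 0-r->8 2-r->3 3-r->4 3-r->6 4-r->7
step 2: apply R0 at {0↦1, 1↦0, 2↦8}  → |V|=7 |E|=4  E = 2-r->3 3-r->4 3-r->6 4-r->7
step 3: apply R0 at {0↦1, 1↦3, 2↦6}  → |V|=6 |E|=3  E = 2-r->3 3-r->4 4-r->7
step 4: apply R0 at {0↦1, 1↦4, 2↦7}  → |V|=5 |E|=2  E = 2-r->3 3-r->4
step 5: apply R0 at {0↦1, 1↦3, 2↦4}  → |V|=4 |E|=1  E = 2-r->3
step 6: apply R0 at {0↦1, 1↦2, 2↦3}  → |V|=3 |E|=0  E = ∅
normal form: no rule applies after step 6

Answer: 6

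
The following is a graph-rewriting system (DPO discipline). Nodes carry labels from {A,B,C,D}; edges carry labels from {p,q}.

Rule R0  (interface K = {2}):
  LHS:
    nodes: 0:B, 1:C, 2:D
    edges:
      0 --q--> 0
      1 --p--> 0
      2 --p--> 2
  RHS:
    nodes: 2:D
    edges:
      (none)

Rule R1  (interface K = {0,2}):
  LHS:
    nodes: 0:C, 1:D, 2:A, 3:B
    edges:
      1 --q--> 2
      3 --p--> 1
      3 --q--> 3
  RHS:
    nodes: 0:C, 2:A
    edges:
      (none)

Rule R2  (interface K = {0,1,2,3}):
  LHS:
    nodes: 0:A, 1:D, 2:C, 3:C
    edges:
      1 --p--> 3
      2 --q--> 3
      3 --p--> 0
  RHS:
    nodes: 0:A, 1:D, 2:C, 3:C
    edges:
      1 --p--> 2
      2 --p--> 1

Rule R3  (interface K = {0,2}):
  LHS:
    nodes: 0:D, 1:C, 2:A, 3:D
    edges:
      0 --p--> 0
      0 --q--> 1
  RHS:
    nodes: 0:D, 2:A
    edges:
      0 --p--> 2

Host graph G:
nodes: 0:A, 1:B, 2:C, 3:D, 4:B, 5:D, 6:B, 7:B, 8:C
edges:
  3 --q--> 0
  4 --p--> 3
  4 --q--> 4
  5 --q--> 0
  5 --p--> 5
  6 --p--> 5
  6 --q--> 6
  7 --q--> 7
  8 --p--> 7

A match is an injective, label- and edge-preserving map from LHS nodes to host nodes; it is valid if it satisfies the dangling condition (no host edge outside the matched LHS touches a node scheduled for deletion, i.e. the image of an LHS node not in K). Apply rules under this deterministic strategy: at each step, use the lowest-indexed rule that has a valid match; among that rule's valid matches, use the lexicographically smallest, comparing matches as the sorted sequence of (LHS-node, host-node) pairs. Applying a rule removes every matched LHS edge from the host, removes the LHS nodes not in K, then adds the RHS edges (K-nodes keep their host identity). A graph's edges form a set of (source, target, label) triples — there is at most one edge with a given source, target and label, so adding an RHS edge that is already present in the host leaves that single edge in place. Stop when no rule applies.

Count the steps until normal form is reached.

initial: |V|=9 |E|=9  E = 3-q->0 4-p->3 4-q->4 5-q->0 5-p->5 6-p->5 6-q->6 7-q->7 8-p->7
step 1: apply R0 at {0↦7, 1↦8, 2↦5}  → |V|=7 |E|=6  E = 3-q->0 4-p->3 4-q->4 5-q->0 6-p->5 6-q->6
step 2: apply R1 at {0↦2, 1↦3, 2↦0, 3↦4}  → |V|=5 |E|=3  E = 5-q->0 6-p->5 6-q->6
step 3: apply R1 at {0↦2, 1↦5, 2↦0, 3↦6}  → |V|=3 |E|=0  E = ∅
halt: no rule applies after step 3

Answer: 3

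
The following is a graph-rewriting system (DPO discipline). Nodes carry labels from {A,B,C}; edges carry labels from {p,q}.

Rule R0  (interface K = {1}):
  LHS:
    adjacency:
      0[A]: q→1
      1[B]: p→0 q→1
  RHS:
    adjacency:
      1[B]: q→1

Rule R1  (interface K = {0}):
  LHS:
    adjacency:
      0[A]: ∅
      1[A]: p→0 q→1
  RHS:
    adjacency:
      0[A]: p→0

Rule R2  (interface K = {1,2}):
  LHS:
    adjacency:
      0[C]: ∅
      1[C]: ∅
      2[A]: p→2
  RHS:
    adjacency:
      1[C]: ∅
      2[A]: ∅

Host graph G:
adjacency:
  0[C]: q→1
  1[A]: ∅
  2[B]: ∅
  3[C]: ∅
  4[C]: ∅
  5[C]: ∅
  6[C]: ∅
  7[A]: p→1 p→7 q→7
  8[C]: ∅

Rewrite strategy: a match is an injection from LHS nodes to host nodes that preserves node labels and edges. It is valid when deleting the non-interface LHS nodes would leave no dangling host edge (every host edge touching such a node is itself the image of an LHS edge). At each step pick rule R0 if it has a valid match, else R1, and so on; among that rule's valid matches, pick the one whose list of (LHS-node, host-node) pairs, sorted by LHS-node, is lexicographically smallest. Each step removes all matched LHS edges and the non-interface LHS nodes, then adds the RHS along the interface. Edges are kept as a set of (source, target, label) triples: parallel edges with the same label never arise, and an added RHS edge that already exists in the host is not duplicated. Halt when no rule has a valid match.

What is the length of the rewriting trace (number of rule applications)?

Answer: 3

Derivation:
[0] host  ⇒  9 nodes, 4 edges  {0-q->1 7-p->1 7-p->7 7-q->7}
[1] R2 @ {0↦3, 1↦0, 2↦7}  ⇒  8 nodes, 3 edges  {0-q->1 7-p->1 7-q->7}
[2] R1 @ {0↦1, 1↦7}  ⇒  7 nodes, 2 edges  {0-q->1 1-p->1}
[3] R2 @ {0↦4, 1↦0, 2↦1}  ⇒  6 nodes, 1 edges  {0-q->1}
final graph: no rule applies after step 3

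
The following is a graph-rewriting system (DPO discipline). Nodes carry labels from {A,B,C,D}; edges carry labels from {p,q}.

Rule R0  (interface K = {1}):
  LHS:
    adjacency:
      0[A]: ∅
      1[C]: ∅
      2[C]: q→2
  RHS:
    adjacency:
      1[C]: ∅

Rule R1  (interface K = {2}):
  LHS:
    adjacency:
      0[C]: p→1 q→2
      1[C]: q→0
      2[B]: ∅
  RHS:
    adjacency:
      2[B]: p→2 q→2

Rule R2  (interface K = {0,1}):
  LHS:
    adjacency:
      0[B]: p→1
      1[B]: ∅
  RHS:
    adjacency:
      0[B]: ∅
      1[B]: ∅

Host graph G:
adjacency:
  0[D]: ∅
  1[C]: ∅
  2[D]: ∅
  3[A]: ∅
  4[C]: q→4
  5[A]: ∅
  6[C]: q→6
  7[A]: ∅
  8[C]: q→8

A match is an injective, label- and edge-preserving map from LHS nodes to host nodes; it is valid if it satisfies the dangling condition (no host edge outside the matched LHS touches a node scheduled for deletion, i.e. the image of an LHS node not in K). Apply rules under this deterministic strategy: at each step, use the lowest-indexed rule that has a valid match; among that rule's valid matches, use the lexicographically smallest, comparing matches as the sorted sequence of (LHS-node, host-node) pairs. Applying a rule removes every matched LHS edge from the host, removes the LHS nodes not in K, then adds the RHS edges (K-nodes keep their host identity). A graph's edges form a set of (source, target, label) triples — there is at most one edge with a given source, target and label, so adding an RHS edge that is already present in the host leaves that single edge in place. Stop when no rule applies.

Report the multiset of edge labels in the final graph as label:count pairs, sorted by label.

Answer: (no edges)

Rewrite trace:
[0] host  ⇒  9 nodes, 3 edges  {4-q->4 6-q->6 8-q->8}
[1] R0 @ {0↦3, 1↦1, 2↦4}  ⇒  7 nodes, 2 edges  {6-q->6 8-q->8}
[2] R0 @ {0↦5, 1↦1, 2↦6}  ⇒  5 nodes, 1 edges  {8-q->8}
[3] R0 @ {0↦7, 1↦1, 2↦8}  ⇒  3 nodes, 0 edges  {∅}
halt: no rule applies after step 3
NF edges: []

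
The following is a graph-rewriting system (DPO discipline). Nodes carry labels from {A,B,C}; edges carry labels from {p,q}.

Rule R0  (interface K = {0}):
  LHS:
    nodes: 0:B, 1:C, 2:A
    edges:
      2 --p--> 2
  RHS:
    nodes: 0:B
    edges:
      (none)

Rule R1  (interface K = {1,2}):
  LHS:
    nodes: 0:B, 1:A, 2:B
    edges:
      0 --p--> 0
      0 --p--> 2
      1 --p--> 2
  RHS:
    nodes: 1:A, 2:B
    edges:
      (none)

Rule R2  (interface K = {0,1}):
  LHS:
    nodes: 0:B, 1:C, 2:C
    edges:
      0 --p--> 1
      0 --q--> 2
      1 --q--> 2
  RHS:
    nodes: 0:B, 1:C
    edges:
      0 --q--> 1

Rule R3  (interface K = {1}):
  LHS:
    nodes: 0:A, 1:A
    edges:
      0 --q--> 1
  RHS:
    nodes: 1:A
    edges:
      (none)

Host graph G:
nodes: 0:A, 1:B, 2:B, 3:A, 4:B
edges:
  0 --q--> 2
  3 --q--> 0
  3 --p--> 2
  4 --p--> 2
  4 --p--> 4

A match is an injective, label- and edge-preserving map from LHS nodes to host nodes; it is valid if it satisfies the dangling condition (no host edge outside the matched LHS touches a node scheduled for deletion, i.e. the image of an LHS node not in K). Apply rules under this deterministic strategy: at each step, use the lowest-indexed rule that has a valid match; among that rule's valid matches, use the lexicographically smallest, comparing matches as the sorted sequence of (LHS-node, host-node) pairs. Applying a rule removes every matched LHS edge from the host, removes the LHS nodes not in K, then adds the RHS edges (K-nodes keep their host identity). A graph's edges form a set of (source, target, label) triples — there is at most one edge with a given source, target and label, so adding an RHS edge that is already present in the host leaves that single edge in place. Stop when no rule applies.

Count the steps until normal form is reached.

initial: |V|=5 |E|=5  E = 0-q->2 3-q->0 3-p->2 4-p->2 4-p->4
step 1: apply R1 at {0↦4, 1↦3, 2↦2}  → |V|=4 |E|=2  E = 0-q->2 3-q->0
step 2: apply R3 at {0↦3, 1↦0}  → |V|=3 |E|=1  E = 0-q->2
final graph: no rule applies after step 2

Answer: 2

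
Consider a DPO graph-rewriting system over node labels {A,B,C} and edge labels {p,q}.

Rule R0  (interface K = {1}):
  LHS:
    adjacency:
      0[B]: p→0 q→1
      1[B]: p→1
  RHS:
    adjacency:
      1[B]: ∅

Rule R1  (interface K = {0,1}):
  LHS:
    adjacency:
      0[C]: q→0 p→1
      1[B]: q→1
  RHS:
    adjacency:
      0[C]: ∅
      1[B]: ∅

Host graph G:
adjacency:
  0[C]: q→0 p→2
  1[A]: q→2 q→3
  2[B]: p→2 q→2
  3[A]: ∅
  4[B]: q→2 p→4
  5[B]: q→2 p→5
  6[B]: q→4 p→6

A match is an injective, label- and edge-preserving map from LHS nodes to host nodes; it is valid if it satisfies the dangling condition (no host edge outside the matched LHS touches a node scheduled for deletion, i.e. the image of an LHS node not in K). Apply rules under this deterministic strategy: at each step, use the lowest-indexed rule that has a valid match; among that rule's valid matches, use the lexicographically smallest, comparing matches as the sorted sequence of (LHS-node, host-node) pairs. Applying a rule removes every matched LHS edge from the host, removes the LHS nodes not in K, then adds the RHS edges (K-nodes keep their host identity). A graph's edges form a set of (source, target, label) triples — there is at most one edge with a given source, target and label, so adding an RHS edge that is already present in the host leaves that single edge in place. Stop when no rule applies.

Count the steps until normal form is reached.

Answer: 3

Derivation:
[0] host  ⇒  7 nodes, 12 edges  {0-q->0 0-p->2 1-q->2 1-q->3 2-p->2 2-q->2 4-q->2 4-p->4 5-q->2 5-p->5 6-q->4 6-p->6}
[1] R0 @ {0↦5, 1↦2}  ⇒  6 nodes, 9 edges  {0-q->0 0-p->2 1-q->2 1-q->3 2-q->2 4-q->2 4-p->4 6-q->4 6-p->6}
[2] R0 @ {0↦6, 1↦4}  ⇒  5 nodes, 6 edges  {0-q->0 0-p->2 1-q->2 1-q->3 2-q->2 4-q->2}
[3] R1 @ {0↦0, 1↦2}  ⇒  5 nodes, 3 edges  {1-q->2 1-q->3 4-q->2}
halt: no rule applies after step 3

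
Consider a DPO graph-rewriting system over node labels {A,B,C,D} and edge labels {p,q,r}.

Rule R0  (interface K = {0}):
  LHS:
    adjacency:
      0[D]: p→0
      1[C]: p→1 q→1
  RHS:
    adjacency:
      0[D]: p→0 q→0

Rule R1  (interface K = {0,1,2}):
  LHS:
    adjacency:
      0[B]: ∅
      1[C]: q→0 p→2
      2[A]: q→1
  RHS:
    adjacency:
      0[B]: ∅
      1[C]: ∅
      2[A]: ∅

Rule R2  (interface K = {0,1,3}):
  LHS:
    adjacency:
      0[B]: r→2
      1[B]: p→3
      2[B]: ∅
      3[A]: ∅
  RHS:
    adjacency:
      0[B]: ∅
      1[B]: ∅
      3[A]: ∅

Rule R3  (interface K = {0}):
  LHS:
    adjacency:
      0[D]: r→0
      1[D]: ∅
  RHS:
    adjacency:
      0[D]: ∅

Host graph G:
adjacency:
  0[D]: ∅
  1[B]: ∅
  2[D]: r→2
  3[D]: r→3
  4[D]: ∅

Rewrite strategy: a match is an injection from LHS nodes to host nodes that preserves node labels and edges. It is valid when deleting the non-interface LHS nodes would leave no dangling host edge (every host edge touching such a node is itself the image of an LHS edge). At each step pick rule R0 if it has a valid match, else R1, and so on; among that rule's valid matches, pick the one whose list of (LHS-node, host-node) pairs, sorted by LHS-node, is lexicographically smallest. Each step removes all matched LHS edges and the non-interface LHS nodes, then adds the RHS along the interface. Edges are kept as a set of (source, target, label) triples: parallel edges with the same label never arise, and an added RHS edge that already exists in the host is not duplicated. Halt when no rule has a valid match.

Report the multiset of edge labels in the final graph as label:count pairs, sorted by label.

start.  V:5 E:2  edges: 2-r->2 3-r->3
1. fire R3 via {0↦2, 1↦0}  →  V:4 E:1  edges: 3-r->3
2. fire R3 via {0↦3, 1↦2}  →  V:3 E:0  edges: ∅
final graph: no rule applies after step 2
NF edges: []

Answer: (no edges)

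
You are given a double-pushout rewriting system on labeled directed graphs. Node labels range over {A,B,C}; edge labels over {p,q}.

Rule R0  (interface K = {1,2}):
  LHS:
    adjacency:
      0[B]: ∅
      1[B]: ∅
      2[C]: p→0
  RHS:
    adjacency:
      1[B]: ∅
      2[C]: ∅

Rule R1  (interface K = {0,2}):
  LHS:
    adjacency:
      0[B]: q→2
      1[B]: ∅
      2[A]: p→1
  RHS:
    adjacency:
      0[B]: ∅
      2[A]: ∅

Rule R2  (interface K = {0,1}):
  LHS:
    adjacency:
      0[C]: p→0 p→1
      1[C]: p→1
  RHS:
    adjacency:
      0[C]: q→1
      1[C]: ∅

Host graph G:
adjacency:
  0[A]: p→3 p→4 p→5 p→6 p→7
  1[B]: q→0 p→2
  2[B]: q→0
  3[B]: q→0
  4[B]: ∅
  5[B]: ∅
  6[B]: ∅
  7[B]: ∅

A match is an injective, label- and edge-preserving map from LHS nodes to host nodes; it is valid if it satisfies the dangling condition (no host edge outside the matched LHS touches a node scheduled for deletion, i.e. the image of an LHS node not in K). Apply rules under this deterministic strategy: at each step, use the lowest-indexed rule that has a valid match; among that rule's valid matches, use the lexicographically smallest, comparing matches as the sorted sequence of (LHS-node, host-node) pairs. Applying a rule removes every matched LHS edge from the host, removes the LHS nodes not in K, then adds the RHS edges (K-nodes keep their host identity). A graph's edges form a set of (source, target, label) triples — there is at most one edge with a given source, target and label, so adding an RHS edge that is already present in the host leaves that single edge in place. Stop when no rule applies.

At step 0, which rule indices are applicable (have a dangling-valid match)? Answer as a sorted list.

R0: no valid match — LHS pattern not found
R1: 12 valid matches — {0↦1, 1↦4, 2↦0}, {0↦1, 1↦5, 2↦0}, {0↦1, 1↦6, 2↦0} (+9 more)
R2: no valid match — LHS pattern not found

Answer: [R1]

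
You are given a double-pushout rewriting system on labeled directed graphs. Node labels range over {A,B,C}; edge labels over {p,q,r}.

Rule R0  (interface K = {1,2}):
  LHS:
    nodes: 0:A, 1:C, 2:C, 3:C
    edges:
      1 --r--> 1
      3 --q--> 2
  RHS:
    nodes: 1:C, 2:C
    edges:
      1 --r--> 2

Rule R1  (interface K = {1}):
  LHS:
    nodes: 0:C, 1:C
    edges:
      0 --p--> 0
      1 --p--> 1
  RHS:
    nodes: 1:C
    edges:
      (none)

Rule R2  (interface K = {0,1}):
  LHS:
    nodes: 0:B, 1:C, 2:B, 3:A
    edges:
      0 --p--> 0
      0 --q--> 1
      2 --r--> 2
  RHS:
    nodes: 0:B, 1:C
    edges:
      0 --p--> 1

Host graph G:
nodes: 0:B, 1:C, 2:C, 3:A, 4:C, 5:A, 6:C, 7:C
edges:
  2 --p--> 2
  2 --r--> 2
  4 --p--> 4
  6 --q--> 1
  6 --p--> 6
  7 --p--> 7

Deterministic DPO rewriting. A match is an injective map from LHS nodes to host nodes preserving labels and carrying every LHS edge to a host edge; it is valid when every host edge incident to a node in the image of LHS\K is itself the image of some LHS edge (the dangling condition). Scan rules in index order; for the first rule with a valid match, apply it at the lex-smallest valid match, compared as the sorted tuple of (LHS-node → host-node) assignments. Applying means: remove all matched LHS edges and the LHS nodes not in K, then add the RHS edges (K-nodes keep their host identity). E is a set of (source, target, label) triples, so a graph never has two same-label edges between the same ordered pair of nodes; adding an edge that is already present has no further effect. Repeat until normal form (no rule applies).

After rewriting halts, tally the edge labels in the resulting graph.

Answer: r:1

Rewrite trace:
initial: |V|=8 |E|=6  E = 2-p->2 2-r->2 4-p->4 6-q->1 6-p->6 7-p->7
step 1: apply R1 at {0↦4, 1↦2}  → |V|=7 |E|=4  E = 2-r->2 6-q->1 6-p->6 7-p->7
step 2: apply R1 at {0↦7, 1↦6}  → |V|=6 |E|=2  E = 2-r->2 6-q->1
step 3: apply R0 at {0↦3, 1↦2, 2↦1, 3↦6}  → |V|=4 |E|=1  E = 2-r->1
normal form: no rule applies after step 3
NF edges: [(2, 1, 'r')]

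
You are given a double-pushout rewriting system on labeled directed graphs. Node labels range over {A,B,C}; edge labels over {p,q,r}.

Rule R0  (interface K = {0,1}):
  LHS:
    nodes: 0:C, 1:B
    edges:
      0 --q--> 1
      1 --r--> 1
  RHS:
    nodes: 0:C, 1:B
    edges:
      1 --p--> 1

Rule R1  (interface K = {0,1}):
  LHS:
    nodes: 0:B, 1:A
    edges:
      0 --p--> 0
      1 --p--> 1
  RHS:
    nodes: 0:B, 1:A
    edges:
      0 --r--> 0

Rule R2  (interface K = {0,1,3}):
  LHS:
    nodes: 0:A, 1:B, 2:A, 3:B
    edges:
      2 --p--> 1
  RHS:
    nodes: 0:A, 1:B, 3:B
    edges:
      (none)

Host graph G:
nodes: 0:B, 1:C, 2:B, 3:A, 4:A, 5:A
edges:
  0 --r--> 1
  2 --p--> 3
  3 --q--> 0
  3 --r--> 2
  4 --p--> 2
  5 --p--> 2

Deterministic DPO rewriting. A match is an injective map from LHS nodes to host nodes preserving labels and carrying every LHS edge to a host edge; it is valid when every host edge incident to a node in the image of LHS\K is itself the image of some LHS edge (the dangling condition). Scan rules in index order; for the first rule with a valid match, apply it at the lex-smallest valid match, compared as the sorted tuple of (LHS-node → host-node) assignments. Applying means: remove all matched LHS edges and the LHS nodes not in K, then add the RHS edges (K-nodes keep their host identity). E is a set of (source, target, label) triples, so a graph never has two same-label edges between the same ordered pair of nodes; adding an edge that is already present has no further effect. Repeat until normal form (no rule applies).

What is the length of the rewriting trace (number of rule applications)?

Answer: 2

Steps:
[0] host  ⇒  6 nodes, 6 edges  {0-r->1 2-p->3 3-q->0 3-r->2 4-p->2 5-p->2}
[1] R2 @ {0↦3, 1↦2, 2↦4, 3↦0}  ⇒  5 nodes, 5 edges  {0-r->1 2-p->3 3-q->0 3-r->2 5-p->2}
[2] R2 @ {0↦3, 1↦2, 2↦5, 3↦0}  ⇒  4 nodes, 4 edges  {0-r->1 2-p->3 3-q->0 3-r->2}
halt: no rule applies after step 2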